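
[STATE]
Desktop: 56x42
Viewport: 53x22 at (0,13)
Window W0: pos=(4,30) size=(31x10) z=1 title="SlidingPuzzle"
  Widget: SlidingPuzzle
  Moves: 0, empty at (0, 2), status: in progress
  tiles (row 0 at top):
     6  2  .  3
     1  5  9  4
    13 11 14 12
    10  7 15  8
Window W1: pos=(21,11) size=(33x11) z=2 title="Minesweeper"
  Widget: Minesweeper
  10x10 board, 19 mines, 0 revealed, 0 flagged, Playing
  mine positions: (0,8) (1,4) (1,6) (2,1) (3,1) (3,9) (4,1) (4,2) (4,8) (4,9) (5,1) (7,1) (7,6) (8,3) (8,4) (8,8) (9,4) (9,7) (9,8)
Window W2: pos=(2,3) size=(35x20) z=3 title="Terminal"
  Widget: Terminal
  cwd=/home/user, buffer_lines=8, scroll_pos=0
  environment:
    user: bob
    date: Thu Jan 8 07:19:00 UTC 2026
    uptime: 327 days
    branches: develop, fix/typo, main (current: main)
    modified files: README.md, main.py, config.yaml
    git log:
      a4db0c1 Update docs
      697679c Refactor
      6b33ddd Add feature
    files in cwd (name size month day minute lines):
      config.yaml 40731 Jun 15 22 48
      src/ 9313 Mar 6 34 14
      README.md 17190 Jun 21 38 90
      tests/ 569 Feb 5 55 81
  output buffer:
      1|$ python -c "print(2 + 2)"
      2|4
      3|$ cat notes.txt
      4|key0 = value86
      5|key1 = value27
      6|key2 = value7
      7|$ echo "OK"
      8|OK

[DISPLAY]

  ┃OK                               ┃────────────────
  ┃$ █                              ┃                
  ┃                                 ┃                
  ┃                                 ┃                
  ┃                                 ┃                
  ┃                                 ┃                
  ┃                                 ┃                
  ┃                                 ┃                
  ┃                                 ┃━━━━━━━━━━━━━━━━
  ┗━━━━━━━━━━━━━━━━━━━━━━━━━━━━━━━━━┛                
                                                     
                                                     
                                                     
                                                     
                                                     
                                                     
                                                     
    ┏━━━━━━━━━━━━━━━━━━━━━━━━━━━━━┓                  
    ┃ SlidingPuzzle               ┃                  
    ┠─────────────────────────────┨                  
    ┃┌────┬────┬────┬────┐        ┃                  
    ┃│  6 │  2 │    │  3 │        ┃                  


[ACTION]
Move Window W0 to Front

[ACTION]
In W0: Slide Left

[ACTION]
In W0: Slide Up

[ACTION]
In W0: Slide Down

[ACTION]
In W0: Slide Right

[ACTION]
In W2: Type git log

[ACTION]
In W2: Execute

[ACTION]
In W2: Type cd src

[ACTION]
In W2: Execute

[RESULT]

  ┃OK                               ┃────────────────
  ┃$ git log                        ┃                
  ┃a4db0c1 Update docs              ┃                
  ┃697679c Refactor                 ┃                
  ┃6b33ddd Add feature              ┃                
  ┃$ cd src                         ┃                
  ┃                                 ┃                
  ┃$ █                              ┃                
  ┃                                 ┃━━━━━━━━━━━━━━━━
  ┗━━━━━━━━━━━━━━━━━━━━━━━━━━━━━━━━━┛                
                                                     
                                                     
                                                     
                                                     
                                                     
                                                     
                                                     
    ┏━━━━━━━━━━━━━━━━━━━━━━━━━━━━━┓                  
    ┃ SlidingPuzzle               ┃                  
    ┠─────────────────────────────┨                  
    ┃┌────┬────┬────┬────┐        ┃                  
    ┃│  6 │  2 │    │  3 │        ┃                  


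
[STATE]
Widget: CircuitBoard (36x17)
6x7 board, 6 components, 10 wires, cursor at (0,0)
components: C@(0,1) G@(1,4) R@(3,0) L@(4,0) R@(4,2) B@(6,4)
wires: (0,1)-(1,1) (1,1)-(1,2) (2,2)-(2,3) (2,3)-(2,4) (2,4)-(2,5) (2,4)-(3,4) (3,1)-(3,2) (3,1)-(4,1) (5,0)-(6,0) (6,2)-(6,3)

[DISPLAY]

   0 1 2 3 4 5                      
0  [.]  C                           
        │                           
1       · ─ ·       G               
                                    
2           · ─ · ─ · ─ ·           
                    │               
3   R   · ─ ·       ·               
        │                           
4   L   ·   R                       
                                    
5   ·                               
    │                               
6   ·       · ─ ·   B               
Cursor: (0,0)                       
                                    
                                    


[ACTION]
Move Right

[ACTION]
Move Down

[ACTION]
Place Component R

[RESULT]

   0 1 2 3 4 5                      
0       C                           
        │                           
1      [R]─ ·       G               
                                    
2           · ─ · ─ · ─ ·           
                    │               
3   R   · ─ ·       ·               
        │                           
4   L   ·   R                       
                                    
5   ·                               
    │                               
6   ·       · ─ ·   B               
Cursor: (1,1)                       
                                    
                                    


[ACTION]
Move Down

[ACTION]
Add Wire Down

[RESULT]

   0 1 2 3 4 5                      
0       C                           
        │                           
1       R ─ ·       G               
                                    
2      [.]  · ─ · ─ · ─ ·           
        │           │               
3   R   · ─ ·       ·               
        │                           
4   L   ·   R                       
                                    
5   ·                               
    │                               
6   ·       · ─ ·   B               
Cursor: (2,1)                       
                                    
                                    


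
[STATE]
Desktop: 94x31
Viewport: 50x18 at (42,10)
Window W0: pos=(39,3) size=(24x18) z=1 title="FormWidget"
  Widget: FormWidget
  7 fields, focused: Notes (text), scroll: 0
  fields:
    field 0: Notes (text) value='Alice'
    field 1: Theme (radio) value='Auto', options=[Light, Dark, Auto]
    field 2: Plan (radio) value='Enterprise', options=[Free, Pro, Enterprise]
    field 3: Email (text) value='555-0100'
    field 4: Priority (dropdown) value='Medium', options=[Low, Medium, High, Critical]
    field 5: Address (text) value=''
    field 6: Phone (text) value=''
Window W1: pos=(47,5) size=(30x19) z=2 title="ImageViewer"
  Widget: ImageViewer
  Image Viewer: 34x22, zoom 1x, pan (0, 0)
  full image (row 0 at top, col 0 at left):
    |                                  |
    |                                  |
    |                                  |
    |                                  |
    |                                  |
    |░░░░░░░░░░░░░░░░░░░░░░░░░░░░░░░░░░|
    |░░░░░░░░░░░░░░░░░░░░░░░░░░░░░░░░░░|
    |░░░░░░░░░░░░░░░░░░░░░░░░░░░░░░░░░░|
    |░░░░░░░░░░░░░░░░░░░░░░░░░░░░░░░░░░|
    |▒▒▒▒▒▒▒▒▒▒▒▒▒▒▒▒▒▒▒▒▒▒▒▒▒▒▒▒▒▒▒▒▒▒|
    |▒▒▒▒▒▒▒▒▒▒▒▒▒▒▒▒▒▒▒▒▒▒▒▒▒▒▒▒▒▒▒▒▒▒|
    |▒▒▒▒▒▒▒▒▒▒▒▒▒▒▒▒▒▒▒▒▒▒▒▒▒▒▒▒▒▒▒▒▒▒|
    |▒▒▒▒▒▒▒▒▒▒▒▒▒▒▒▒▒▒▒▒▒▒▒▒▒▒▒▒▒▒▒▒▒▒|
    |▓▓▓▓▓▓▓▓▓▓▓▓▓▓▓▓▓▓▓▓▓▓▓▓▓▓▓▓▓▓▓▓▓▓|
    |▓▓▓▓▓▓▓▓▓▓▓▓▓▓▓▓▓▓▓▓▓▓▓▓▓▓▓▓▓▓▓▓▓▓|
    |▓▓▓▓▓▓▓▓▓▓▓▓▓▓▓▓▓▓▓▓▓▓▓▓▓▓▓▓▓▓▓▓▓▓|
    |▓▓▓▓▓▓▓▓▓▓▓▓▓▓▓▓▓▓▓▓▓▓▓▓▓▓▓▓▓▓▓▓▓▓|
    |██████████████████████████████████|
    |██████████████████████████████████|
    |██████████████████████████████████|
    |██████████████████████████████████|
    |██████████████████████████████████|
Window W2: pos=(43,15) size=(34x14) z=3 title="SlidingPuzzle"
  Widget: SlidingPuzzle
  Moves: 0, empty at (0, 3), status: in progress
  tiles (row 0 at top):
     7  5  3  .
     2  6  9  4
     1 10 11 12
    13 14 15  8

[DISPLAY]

Prior┃                            ┃               
Addre┃                            ┃               
Phone┃                            ┃               
     ┃░░░░░░░░░░░░░░░░░░░░░░░░░░░░┃               
     ┃░░░░░░░░░░░░░░░░░░░░░░░░░░░░┃               
 ┏━━━━━━━━━━━━━━━━━━━━━━━━━━━━━━━━┓               
 ┃ SlidingPuzzle                  ┃               
 ┠────────────────────────────────┨               
 ┃┌────┬────┬────┬────┐           ┃               
 ┃│  7 │  5 │  3 │    │           ┃               
━┃├────┼────┼────┼────┤           ┃               
 ┃│  2 │  6 │  9 │  4 │           ┃               
 ┃├────┼────┼────┼────┤           ┃               
 ┃│  1 │ 10 │ 11 │ 12 │           ┃               
 ┃├────┼────┼────┼────┤           ┃               
 ┃│ 13 │ 14 │ 15 │  8 │           ┃               
 ┃└────┴────┴────┴────┘           ┃               
 ┃Moves: 0                        ┃               


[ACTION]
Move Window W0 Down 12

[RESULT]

     ┃                            ┃               
     ┃                            ┃               
     ┃                            ┃               
━━━━━┃░░░░░░░░░░░░░░░░░░░░░░░░░░░░┃               
ormWi┃░░░░░░░░░░░░░░░░░░░░░░░░░░░░┃               
─┏━━━━━━━━━━━━━━━━━━━━━━━━━━━━━━━━┓               
N┃ SlidingPuzzle                  ┃               
T┠────────────────────────────────┨               
P┃┌────┬────┬────┬────┐           ┃               
E┃│  7 │  5 │  3 │    │           ┃               
P┃├────┼────┼────┼────┤           ┃               
A┃│  2 │  6 │  9 │  4 │           ┃               
P┃├────┼────┼────┼────┤           ┃               
 ┃│  1 │ 10 │ 11 │ 12 │           ┃               
 ┃├────┼────┼────┼────┤           ┃               
 ┃│ 13 │ 14 │ 15 │  8 │           ┃               
 ┃└────┴────┴────┴────┘           ┃               
 ┃Moves: 0                        ┃               


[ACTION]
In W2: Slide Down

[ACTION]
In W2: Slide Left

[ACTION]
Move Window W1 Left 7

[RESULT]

                           ┃                      
                           ┃                      
                           ┃                      
░░░░░░░░░░░░░░░░░░░░░░░░░░░┃                      
░░░░░░░░░░░░░░░░░░░░░░░░░░░┃                      
░┏━━━━━━━━━━━━━━━━━━━━━━━━━━━━━━━━┓               
░┃ SlidingPuzzle                  ┃               
▒┠────────────────────────────────┨               
▒┃┌────┬────┬────┬────┐           ┃               
▒┃│  7 │  5 │  3 │    │           ┃               
▒┃├────┼────┼────┼────┤           ┃               
▓┃│  2 │  6 │  9 │  4 │           ┃               
▓┃├────┼────┼────┼────┤           ┃               
━┃│  1 │ 10 │ 11 │ 12 │           ┃               
 ┃├────┼────┼────┼────┤           ┃               
 ┃│ 13 │ 14 │ 15 │  8 │           ┃               
 ┃└────┴────┴────┴────┘           ┃               
 ┃Moves: 0                        ┃               


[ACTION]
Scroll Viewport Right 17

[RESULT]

                         ┃                        
                         ┃                        
                         ┃                        
░░░░░░░░░░░░░░░░░░░░░░░░░┃                        
░░░░░░░░░░░░░░░░░░░░░░░░░┃                        
━━━━━━━━━━━━━━━━━━━━━━━━━━━━━━━━┓                 
 SlidingPuzzle                  ┃                 
────────────────────────────────┨                 
┌────┬────┬────┬────┐           ┃                 
│  7 │  5 │  3 │    │           ┃                 
├────┼────┼────┼────┤           ┃                 
│  2 │  6 │  9 │  4 │           ┃                 
├────┼────┼────┼────┤           ┃                 
│  1 │ 10 │ 11 │ 12 │           ┃                 
├────┼────┼────┼────┤           ┃                 
│ 13 │ 14 │ 15 │  8 │           ┃                 
└────┴────┴────┴────┘           ┃                 
Moves: 0                        ┃                 


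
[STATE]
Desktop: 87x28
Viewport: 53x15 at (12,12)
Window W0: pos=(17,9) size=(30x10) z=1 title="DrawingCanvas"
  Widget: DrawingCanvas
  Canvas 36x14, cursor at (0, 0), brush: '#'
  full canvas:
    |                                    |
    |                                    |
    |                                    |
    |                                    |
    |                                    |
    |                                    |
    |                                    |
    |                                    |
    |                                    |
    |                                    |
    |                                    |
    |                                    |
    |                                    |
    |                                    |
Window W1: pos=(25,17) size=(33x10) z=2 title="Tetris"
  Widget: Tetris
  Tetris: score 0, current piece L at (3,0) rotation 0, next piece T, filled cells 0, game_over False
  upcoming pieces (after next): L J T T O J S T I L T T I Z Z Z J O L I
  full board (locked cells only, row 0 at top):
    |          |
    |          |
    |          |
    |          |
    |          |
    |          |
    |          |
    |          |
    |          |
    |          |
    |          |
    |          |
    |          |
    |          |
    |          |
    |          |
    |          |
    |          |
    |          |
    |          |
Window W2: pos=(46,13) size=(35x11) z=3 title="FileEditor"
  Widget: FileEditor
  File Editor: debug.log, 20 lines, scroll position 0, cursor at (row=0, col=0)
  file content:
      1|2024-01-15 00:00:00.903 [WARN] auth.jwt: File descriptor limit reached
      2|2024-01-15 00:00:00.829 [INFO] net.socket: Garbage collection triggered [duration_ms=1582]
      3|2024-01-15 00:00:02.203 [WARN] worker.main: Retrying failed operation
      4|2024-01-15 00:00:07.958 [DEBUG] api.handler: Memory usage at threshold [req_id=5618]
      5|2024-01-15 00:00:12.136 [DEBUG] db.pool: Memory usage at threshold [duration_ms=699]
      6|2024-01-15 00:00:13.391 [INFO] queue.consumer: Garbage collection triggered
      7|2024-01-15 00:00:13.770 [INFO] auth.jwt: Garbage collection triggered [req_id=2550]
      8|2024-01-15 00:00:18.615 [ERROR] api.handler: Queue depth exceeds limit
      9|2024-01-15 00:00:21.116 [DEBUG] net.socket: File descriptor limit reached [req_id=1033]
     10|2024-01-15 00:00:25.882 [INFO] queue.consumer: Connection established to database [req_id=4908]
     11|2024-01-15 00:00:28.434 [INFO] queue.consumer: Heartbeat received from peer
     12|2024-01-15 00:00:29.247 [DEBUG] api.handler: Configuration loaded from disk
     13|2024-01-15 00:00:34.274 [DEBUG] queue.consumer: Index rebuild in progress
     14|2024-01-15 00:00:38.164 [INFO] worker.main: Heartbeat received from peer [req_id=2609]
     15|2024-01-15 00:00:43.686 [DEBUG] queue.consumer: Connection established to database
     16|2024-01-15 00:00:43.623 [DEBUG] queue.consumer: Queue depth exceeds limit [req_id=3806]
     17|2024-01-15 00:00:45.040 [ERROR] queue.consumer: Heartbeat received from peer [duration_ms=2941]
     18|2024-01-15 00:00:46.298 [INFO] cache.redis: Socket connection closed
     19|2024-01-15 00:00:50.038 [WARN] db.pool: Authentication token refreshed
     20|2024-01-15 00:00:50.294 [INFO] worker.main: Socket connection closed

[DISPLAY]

     ┃+                           ┃                  
     ┃                            ┏━━━━━━━━━━━━━━━━━━
     ┃                            ┃ FileEditor       
     ┃                            ┠──────────────────
     ┃                            ┃█024-01-15 00:00:0
     ┃       ┏━━━━━━━━━━━━━━━━━━━━┃2024-01-15 00:00:0
     ┗━━━━━━━┃ Tetris             ┃2024-01-15 00:00:0
             ┠────────────────────┃2024-01-15 00:00:0
             ┃          │Next:    ┃2024-01-15 00:00:1
             ┃          │ ▒       ┃2024-01-15 00:00:1
             ┃          │▒▒▒      ┃2024-01-15 00:00:1
             ┃          │         ┗━━━━━━━━━━━━━━━━━━
             ┃          │                    ┃       
             ┃          │                    ┃       
             ┗━━━━━━━━━━━━━━━━━━━━━━━━━━━━━━━┛       


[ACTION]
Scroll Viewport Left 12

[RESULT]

                 ┃+                           ┃      
                 ┃                            ┏━━━━━━
                 ┃                            ┃ FileE
                 ┃                            ┠──────
                 ┃                            ┃█024-0
                 ┃       ┏━━━━━━━━━━━━━━━━━━━━┃2024-0
                 ┗━━━━━━━┃ Tetris             ┃2024-0
                         ┠────────────────────┃2024-0
                         ┃          │Next:    ┃2024-0
                         ┃          │ ▒       ┃2024-0
                         ┃          │▒▒▒      ┃2024-0
                         ┃          │         ┗━━━━━━
                         ┃          │                
                         ┃          │                
                         ┗━━━━━━━━━━━━━━━━━━━━━━━━━━━


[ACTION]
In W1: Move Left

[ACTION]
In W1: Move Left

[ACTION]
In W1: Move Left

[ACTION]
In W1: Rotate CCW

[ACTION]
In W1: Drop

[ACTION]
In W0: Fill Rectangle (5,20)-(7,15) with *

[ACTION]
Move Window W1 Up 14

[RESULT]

                 ┃+      ┗━━━━━━━━━━━━━━━━━━━━━━━━━━━
                 ┃                            ┏━━━━━━
                 ┃                            ┃ FileE
                 ┃                            ┠──────
                 ┃                            ┃█024-0
                 ┃               ******       ┃2024-0
                 ┗━━━━━━━━━━━━━━━━━━━━━━━━━━━━┃2024-0
                                              ┃2024-0
                                              ┃2024-0
                                              ┃2024-0
                                              ┃2024-0
                                              ┗━━━━━━
                                                     
                                                     
                                                     


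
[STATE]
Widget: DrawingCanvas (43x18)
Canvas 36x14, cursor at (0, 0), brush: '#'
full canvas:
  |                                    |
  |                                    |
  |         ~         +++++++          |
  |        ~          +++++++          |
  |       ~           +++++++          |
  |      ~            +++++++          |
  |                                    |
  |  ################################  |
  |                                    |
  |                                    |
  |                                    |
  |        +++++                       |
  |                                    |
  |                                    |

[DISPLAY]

+                                          
                                           
         ~         +++++++                 
        ~          +++++++                 
       ~           +++++++                 
      ~            +++++++                 
                                           
  ################################         
                                           
                                           
                                           
        +++++                              
                                           
                                           
                                           
                                           
                                           
                                           


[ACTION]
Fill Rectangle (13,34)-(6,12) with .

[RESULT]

+                                          
                                           
         ~         +++++++                 
        ~          +++++++                 
       ~           +++++++                 
      ~            +++++++                 
            .......................        
  ##########.......................        
            .......................        
            .......................        
            .......................        
        ++++.......................        
            .......................        
            .......................        
                                           
                                           
                                           
                                           


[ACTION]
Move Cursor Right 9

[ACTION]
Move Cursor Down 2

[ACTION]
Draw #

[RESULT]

                                           
                                           
         #         +++++++                 
        ~          +++++++                 
       ~           +++++++                 
      ~            +++++++                 
            .......................        
  ##########.......................        
            .......................        
            .......................        
            .......................        
        ++++.......................        
            .......................        
            .......................        
                                           
                                           
                                           
                                           


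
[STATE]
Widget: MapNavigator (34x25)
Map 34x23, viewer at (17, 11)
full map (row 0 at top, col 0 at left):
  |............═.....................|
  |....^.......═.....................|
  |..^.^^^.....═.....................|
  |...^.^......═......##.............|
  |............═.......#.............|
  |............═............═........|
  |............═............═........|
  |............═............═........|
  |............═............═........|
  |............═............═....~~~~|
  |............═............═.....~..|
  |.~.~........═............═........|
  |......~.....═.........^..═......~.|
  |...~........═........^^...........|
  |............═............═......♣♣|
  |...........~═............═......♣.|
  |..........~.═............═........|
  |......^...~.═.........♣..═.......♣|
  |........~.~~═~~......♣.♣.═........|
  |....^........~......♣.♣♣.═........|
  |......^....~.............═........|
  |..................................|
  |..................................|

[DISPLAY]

                                  
............═.....................
....^.......═.....................
..^.^^^.....═.....................
...^.^......═......##.............
............═.......#.............
............═............═........
............═............═........
............═............═........
............═............═........
............═............═....~~~~
............═............═.....~..
.~.~........═....@.......═........
......~.....═.........^..═......~.
...~........═........^^...........
............═............═......♣♣
...........~═............═......♣.
..........~.═............═........
......^...~.═.........♣..═.......♣
........~.~~═~~......♣.♣.═........
....^........~......♣.♣♣.═........
......^....~.............═........
..................................
..................................
                                  


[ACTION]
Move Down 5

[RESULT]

............═.......#.............
............═............═........
............═............═........
............═............═........
............═............═........
............═............═....~~~~
............═............═.....~..
.~.~........═............═........
......~.....═.........^..═......~.
...~........═........^^...........
............═............═......♣♣
...........~═............═......♣.
..........~.═....@.......═........
......^...~.═.........♣..═.......♣
........~.~~═~~......♣.♣.═........
....^........~......♣.♣♣.═........
......^....~.............═........
..................................
..................................
                                  
                                  
                                  
                                  
                                  
                                  


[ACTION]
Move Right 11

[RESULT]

.═.......#.............           
.═............═........           
.═............═........           
.═............═........           
.═............═........           
.═............═....~~~~           
.═............═.....~..           
.═............═........           
.═.........^..═......~.           
.═........^^...........           
.═............═......♣♣           
~═............═......♣.           
.═............═..@.....           
.═.........♣..═.......♣           
~═~~......♣.♣.═........           
..~......♣.♣♣.═........           
~.............═........           
.......................           
.......................           
                                  
                                  
                                  
                                  
                                  
                                  


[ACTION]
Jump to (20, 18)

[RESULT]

.........═............═........   
.........═............═........   
.........═............═........   
.........═............═....~~~~   
.........═............═.....~..   
~........═............═........   
...~.....═.........^..═......~.   
~........═........^^...........   
.........═............═......♣♣   
........~═............═......♣.   
.......~.═............═........   
...^...~.═.........♣..═.......♣   
.....~.~~═~~.....@♣.♣.═........   
.^........~......♣.♣♣.═........   
...^....~.............═........   
...............................   
...............................   
                                  
                                  
                                  
                                  
                                  
                                  
                                  
                                  


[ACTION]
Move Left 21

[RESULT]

                 ............═....
                 ............═....
                 ............═....
                 ............═....
                 ............═....
                 .~.~........═....
                 ......~.....═....
                 ...~........═....
                 ............═....
                 ...........~═....
                 ..........~.═....
                 ......^...~.═....
                 @.......~.~~═~~..
                 ....^........~...
                 ......^....~.....
                 .................
                 .................
                                  
                                  
                                  
                                  
                                  
                                  
                                  
                                  


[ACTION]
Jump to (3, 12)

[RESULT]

              ............═.......
              ....^.......═.......
              ..^.^^^.....═.......
              ...^.^......═......#
              ............═.......
              ............═.......
              ............═.......
              ............═.......
              ............═.......
              ............═.......
              ............═.......
              .~.~........═.......
              ...@..~.....═.......
              ...~........═.......
              ............═.......
              ...........~═.......
              ..........~.═.......
              ......^...~.═.......
              ........~.~~═~~.....
              ....^........~......
              ......^....~........
              ....................
              ....................
                                  
                                  


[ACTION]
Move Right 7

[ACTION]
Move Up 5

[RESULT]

                                  
                                  
                                  
                                  
                                  
       ............═..............
       ....^.......═..............
       ..^.^^^.....═..............
       ...^.^......═......##......
       ............═.......#......
       ............═............═.
       ............═............═.
       ..........@.═............═.
       ............═............═.
       ............═............═.
       ............═............═.
       .~.~........═............═.
       ......~.....═.........^..═.
       ...~........═........^^....
       ............═............═.
       ...........~═............═.
       ..........~.═............═.
       ......^...~.═.........♣..═.
       ........~.~~═~~......♣.♣.═.
       ....^........~......♣.♣♣.═.


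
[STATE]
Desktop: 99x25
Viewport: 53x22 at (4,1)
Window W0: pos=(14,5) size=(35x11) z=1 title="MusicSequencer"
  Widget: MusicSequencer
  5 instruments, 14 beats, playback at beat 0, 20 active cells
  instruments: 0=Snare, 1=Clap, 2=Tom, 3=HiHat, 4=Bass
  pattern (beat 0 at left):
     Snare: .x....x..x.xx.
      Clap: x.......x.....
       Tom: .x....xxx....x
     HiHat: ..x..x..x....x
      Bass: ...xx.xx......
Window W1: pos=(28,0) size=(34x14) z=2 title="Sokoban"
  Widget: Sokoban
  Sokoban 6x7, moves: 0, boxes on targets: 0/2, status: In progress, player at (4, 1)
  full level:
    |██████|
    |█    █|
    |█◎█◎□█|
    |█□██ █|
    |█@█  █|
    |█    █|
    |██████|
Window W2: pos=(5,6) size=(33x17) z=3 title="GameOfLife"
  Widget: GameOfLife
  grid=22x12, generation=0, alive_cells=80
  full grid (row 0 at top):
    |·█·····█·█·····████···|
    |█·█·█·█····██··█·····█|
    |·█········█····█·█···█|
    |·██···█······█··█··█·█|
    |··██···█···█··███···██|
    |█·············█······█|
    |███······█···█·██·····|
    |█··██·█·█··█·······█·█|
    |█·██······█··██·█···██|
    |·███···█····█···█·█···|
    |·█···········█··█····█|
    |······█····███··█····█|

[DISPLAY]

                        ┃ Sokoban                    
                        ┠────────────────────────────
                        ┃██████                      
                        ┃█    █                      
          ┏━━━━━━━━━━━━━┃█◎█◎□█                      
 ┏━━━━━━━━━━━━━━━━━━━━━━━━━━━━━━━┓                   
 ┃ GameOfLife                    ┃                   
 ┠───────────────────────────────┨                   
 ┃Gen: 0                         ┃                   
 ┃·█·····█·█·····████···         ┃ 0/2               
 ┃█·█·█·█····██··█·····█         ┃                   
 ┃·█········█····█·█···█         ┃                   
 ┃·██···█······█··█··█·█         ┃━━━━━━━━━━━━━━━━━━━
 ┃··██···█···█··███···██         ┃          ┃        
 ┃█·············█······█         ┃━━━━━━━━━━┛        
 ┃███······█···█·██·····         ┃                   
 ┃█··██·█·█··█·······█·█         ┃                   
 ┃█·██······█··██·█···██         ┃                   
 ┃·███···█····█···█·█···         ┃                   
 ┃·█···········█··█····█         ┃                   
 ┃······█····███··█····█         ┃                   
 ┗━━━━━━━━━━━━━━━━━━━━━━━━━━━━━━━┛                   


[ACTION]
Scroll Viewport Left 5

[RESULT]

                            ┃ Sokoban                
                            ┠────────────────────────
                            ┃██████                  
                            ┃█    █                  
              ┏━━━━━━━━━━━━━┃█◎█◎□█                  
     ┏━━━━━━━━━━━━━━━━━━━━━━━━━━━━━━━┓               
     ┃ GameOfLife                    ┃               
     ┠───────────────────────────────┨               
     ┃Gen: 0                         ┃               
     ┃·█·····█·█·····████···         ┃ 0/2           
     ┃█·█·█·█····██··█·····█         ┃               
     ┃·█········█····█·█···█         ┃               
     ┃·██···█······█··█··█·█         ┃━━━━━━━━━━━━━━━
     ┃··██···█···█··███···██         ┃          ┃    
     ┃█·············█······█         ┃━━━━━━━━━━┛    
     ┃███······█···█·██·····         ┃               
     ┃█··██·█·█··█·······█·█         ┃               
     ┃█·██······█··██·█···██         ┃               
     ┃·███···█····█···█·█···         ┃               
     ┃·█···········█··█····█         ┃               
     ┃······█····███··█····█         ┃               
     ┗━━━━━━━━━━━━━━━━━━━━━━━━━━━━━━━┛               


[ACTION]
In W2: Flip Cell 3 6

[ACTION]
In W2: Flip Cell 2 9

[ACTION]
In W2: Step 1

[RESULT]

                            ┃ Sokoban                
                            ┠────────────────────────
                            ┃██████                  
                            ┃█    █                  
              ┏━━━━━━━━━━━━━┃█◎█◎□█                  
     ┏━━━━━━━━━━━━━━━━━━━━━━━━━━━━━━━┓               
     ┃ GameOfLife                    ┃               
     ┠───────────────────────────────┨               
     ┃Gen: 1                         ┃               
     ┃·█·············███····         ┃ 0/2           
     ┃█·█·····██·█··██··█···         ┃               
     ┃█··█······███·██·····█         ┃               
     ┃·█·█······█······█···█         ┃━━━━━━━━━━━━━━━
     ┃··██·········██·█····█         ┃          ┃    
     ┃█··█·········█······██         ┃━━━━━━━━━━┛    
     ┃█·██··········██····█·         ┃               
     ┃█···█····██·██··█····█         ┃               
     ┃█······█···███·█·█·███         ┃               
     ┃█··█········█·█·█···██         ┃               
     ┃·█·········█·█·██·····         ┃               
     ┃············██········         ┃               
     ┗━━━━━━━━━━━━━━━━━━━━━━━━━━━━━━━┛               
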